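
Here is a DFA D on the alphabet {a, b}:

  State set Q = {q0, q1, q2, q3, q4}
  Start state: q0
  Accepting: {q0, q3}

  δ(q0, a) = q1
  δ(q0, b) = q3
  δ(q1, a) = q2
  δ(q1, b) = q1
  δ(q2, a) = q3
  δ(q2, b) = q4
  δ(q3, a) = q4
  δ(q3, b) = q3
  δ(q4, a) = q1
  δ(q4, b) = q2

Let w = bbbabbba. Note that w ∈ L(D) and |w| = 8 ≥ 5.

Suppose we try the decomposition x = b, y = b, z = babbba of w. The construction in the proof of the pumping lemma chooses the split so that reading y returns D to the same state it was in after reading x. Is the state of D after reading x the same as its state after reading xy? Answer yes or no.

State sequence: q0 -b-> q3 -b-> q3

After x (step 1): q3. After xy (step 2): q3.
They match, so y = b drives D around a cycle from q3 back to itself; pumping y any number of times keeps D in q3 before reading z, and xyⁱz ∈ L(D) for every i ≥ 0.

yes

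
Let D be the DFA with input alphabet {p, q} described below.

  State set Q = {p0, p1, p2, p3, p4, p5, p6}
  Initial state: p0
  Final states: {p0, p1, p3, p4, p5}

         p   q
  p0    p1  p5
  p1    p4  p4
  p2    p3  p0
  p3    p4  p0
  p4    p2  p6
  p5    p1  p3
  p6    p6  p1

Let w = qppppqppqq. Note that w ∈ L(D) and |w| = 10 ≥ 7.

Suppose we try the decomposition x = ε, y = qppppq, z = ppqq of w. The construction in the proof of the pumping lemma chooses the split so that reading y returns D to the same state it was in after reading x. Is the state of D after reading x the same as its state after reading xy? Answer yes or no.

yes

Run of D on the first 6 characters of w = q p p p p q:
  step 0: p0  (start)
  step 1: p5  (read q: p0→p5)
  step 2: p1  (read p: p5→p1)
  step 3: p4  (read p: p1→p4)
  step 4: p2  (read p: p4→p2)
  step 5: p3  (read p: p2→p3)
  step 6: p0  (read q: p3→p0)

After x (step 0): p0. After xy (step 6): p0.
They match, so y = qppppq drives D around a cycle from p0 back to itself; pumping y any number of times keeps D in p0 before reading z, and xyⁱz ∈ L(D) for every i ≥ 0.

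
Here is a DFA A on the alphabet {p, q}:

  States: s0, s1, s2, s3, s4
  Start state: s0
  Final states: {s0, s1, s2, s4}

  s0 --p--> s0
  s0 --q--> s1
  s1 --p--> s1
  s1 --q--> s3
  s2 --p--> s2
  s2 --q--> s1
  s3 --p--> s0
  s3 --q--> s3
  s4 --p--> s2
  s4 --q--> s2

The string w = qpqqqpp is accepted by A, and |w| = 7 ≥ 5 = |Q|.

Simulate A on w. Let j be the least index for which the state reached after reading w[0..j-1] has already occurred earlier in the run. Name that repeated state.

State sequence: s0 -q-> s1 -p-> s1 -q-> s3 -q-> s3 -q-> s3 -p-> s0 -p-> s0
First repeat at step 2: s1 was already visited.

The earliest repeat is at step j = 2: A is in s1, which it already visited at step i = 1.
Since A has 5 states, any run of length ≥ 5 visits 5+1 states, so by pigeonhole some state repeats within the first 5 steps — that repeat gives the pumpable loop.

s1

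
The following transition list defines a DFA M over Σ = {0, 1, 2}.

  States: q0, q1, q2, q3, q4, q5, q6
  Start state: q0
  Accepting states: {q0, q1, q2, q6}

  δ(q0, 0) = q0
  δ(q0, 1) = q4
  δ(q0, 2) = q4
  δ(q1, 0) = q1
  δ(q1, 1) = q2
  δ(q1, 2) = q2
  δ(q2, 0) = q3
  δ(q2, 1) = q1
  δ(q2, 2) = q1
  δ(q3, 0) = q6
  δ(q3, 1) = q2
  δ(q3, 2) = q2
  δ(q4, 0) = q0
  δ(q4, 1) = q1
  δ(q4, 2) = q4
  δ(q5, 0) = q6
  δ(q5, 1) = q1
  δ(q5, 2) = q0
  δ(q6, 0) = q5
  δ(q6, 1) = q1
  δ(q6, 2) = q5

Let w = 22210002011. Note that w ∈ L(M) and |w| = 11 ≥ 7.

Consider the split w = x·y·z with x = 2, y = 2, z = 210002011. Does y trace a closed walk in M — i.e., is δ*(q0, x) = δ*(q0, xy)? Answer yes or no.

yes

Run of M on the first 2 characters of w = 2 2:
  step 0: q0  (start)
  step 1: q4  (read 2: q0→q4)
  step 2: q4  (read 2: q4→q4)

After x (step 1): q4. After xy (step 2): q4.
They match, so y = 2 drives M around a cycle from q4 back to itself; pumping y any number of times keeps M in q4 before reading z, and xyⁱz ∈ L(M) for every i ≥ 0.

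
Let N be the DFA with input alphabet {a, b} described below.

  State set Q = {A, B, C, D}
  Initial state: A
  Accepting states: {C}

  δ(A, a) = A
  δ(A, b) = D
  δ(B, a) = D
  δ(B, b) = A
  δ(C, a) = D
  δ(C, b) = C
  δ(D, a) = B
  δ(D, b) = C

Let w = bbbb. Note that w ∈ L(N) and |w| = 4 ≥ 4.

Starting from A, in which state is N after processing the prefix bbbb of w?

State sequence: A -b-> D -b-> C -b-> C -b-> C

After reading 4 characters, N is in state C.
(This kind of state-tracing is the core of the pumping-lemma construction: with 4 states, pigeonhole forces a repeat within the first 4 steps.)

C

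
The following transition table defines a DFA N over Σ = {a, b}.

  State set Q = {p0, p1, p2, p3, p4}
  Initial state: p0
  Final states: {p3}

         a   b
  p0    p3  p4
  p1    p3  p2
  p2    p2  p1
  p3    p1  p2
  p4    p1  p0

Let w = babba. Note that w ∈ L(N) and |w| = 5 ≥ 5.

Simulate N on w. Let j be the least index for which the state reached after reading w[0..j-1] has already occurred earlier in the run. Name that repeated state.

State sequence: p0 -b-> p4 -a-> p1 -b-> p2 -b-> p1 -a-> p3
First repeat at step 4: p1 was already visited.

The earliest repeat is at step j = 4: N is in p1, which it already visited at step i = 2.
Pumping length from the standard proof: p = 5 (the number of states). The repeated state found above gives |xy| = j ≤ 5 and |y| = j − i ≥ 1.

p1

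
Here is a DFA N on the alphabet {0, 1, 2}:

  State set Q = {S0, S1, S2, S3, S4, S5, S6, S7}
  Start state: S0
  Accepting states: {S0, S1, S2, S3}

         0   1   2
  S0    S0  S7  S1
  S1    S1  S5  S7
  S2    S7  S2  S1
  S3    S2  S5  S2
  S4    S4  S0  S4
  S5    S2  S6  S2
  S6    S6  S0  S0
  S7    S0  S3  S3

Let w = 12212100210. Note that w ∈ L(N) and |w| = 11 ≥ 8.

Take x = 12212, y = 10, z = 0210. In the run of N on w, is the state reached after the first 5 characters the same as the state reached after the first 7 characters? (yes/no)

State sequence: S0 -1-> S7 -2-> S3 -2-> S2 -1-> S2 -2-> S1 -1-> S5 -0-> S2

After x (step 5): S1. After xy (step 7): S2.
They differ (S1 ≠ S2), so y is not a cycle from the state after x; this split is not the one the pumping-lemma construction produces, and pumping y need not keep the string in L(N).

no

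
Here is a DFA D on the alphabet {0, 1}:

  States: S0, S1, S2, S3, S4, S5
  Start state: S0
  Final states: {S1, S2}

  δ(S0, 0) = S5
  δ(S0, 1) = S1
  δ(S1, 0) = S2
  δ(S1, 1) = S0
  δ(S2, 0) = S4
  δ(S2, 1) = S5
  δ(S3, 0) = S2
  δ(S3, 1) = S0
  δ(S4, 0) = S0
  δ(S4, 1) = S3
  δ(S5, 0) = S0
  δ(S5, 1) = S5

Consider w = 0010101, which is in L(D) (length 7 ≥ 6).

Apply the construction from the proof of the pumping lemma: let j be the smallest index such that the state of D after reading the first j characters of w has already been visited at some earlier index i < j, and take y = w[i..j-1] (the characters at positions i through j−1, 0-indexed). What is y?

00

State sequence: S0 -0-> S5 -0-> S0 -1-> S1 -0-> S2 -1-> S5 -0-> S0 -1-> S1
First repeat at step 2: S0 was already visited.

So i = 0, j = 2, giving x = w[0:0] = ε, y = w[0:2] = 00, z = w[2:7] = 10101.
Check: |xy| = 2 ≤ 6 and |y| = 2 ≥ 1. Reading y takes D from S0 back to S0, so every xyⁱz is accepted.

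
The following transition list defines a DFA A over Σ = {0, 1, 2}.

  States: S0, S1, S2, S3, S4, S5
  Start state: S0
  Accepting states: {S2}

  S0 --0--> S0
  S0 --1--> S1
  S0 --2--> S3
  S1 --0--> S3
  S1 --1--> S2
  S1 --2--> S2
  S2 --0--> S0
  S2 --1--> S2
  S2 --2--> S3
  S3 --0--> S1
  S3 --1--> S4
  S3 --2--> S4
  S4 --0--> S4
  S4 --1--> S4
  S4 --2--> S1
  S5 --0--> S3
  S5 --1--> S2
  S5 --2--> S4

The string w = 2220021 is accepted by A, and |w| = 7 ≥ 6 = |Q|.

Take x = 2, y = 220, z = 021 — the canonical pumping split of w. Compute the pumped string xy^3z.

2220220220021

xy^3z = 2·220·220·220·021 = 2220220220021.
Reading y = 220 takes A from S3 back to S3, so after x·y·y·y the machine is still in S3, and z then leads to the accepting state S2. Hence 2220220220021 ∈ L(A).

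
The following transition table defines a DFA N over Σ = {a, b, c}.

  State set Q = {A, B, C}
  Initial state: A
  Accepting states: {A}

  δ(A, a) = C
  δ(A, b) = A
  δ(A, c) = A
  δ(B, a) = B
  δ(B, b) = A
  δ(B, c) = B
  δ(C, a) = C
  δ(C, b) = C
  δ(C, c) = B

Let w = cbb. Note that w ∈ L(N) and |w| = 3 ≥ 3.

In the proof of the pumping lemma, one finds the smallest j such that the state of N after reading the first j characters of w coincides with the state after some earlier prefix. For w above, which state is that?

A

Run of N on w = c b b:
  step 0: A  (start)
  step 1: A  (read c: A→A)   ← first repeat (A seen earlier)
  step 2: A  (read b: A→A)
  step 3: A  (read b: A→A)

The earliest repeat is at step j = 1: N is in A, which it already visited at step i = 0.
With |Q| = 3, pigeonhole forces a state repeat no later than step 3; the substring read between the first and second visits to that state can be pumped.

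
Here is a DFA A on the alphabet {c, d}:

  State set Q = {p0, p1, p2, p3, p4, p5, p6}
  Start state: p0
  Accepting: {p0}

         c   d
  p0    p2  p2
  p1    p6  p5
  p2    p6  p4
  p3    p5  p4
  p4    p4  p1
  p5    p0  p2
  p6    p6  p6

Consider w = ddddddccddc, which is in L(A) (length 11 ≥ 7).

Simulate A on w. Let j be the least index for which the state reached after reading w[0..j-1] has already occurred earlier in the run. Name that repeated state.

p2

Run of A on w = d d d d d d c c d d c:
  step 0: p0  (start)
  step 1: p2  (read d: p0→p2)
  step 2: p4  (read d: p2→p4)
  step 3: p1  (read d: p4→p1)
  step 4: p5  (read d: p1→p5)
  step 5: p2  (read d: p5→p2)   ← first repeat (p2 seen earlier)
  step 6: p4  (read d: p2→p4)
  step 7: p4  (read c: p4→p4)
  step 8: p4  (read c: p4→p4)
  step 9: p1  (read d: p4→p1)
  step 10: p5  (read d: p1→p5)
  step 11: p0  (read c: p5→p0)

The earliest repeat is at step j = 5: A is in p2, which it already visited at step i = 1.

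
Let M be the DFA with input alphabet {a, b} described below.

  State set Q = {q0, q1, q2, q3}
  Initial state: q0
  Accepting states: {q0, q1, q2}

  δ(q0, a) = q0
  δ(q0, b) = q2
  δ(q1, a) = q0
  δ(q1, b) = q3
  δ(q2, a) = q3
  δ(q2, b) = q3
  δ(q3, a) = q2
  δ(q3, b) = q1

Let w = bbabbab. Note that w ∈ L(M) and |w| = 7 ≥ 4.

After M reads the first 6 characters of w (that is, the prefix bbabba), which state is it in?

q0

State sequence: q0 -b-> q2 -b-> q3 -a-> q2 -b-> q3 -b-> q1 -a-> q0

After reading 6 characters, M is in state q0.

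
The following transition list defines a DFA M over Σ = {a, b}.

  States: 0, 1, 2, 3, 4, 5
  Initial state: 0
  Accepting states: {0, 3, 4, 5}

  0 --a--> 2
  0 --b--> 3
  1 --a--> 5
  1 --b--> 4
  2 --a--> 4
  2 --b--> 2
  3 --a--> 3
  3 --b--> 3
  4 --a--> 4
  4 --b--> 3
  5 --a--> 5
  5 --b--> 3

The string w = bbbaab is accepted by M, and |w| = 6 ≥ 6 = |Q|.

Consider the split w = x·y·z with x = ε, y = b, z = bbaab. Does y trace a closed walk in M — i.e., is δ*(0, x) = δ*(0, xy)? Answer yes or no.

Run of M on the first 1 characters of w = b:
  step 0: 0  (start)
  step 1: 3  (read b: 0→3)

After x (step 0): 0. After xy (step 1): 3.
They differ (0 ≠ 3), so y is not a cycle from the state after x; this split is not the one the pumping-lemma construction produces, and pumping y need not keep the string in L(M).

no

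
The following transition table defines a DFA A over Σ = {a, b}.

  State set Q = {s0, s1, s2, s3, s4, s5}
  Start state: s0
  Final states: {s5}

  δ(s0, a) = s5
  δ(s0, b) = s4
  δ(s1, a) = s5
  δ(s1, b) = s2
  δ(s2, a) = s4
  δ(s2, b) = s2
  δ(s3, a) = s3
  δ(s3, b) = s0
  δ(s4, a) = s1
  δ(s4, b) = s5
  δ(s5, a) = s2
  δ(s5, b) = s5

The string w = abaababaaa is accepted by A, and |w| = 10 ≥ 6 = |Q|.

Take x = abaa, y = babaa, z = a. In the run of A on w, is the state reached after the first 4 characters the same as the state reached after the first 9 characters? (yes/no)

State sequence: s0 -a-> s5 -b-> s5 -a-> s2 -a-> s4 -b-> s5 -a-> s2 -b-> s2 -a-> s4 -a-> s1

After x (step 4): s4. After xy (step 9): s1.
They differ (s4 ≠ s1), so y is not a cycle from the state after x; this split is not the one the pumping-lemma construction produces, and pumping y need not keep the string in L(A).

no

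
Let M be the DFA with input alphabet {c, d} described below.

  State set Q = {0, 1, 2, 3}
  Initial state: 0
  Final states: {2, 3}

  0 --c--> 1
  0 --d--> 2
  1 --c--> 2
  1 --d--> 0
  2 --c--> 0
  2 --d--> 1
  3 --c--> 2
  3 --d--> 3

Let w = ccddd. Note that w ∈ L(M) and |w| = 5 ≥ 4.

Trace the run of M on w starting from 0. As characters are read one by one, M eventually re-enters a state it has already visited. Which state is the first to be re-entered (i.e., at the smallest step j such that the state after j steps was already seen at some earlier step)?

State sequence: 0 -c-> 1 -c-> 2 -d-> 1 -d-> 0 -d-> 2
First repeat at step 3: 1 was already visited.

The earliest repeat is at step j = 3: M is in 1, which it already visited at step i = 1.
The DFA has 4 states, so the proof of the pumping lemma guarantees a repeated state among the first 4+1 visited; the segment between the two visits is the pumpable y.

1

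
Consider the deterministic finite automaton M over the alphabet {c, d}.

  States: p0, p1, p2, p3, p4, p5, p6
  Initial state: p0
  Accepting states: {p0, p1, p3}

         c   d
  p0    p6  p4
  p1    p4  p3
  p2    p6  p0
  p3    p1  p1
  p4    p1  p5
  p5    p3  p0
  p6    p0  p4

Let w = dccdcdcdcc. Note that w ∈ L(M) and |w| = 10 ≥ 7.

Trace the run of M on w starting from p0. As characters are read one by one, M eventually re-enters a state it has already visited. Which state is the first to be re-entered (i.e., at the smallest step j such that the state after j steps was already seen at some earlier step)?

Run of M on w = d c c d c d c d c c:
  step 0: p0  (start)
  step 1: p4  (read d: p0→p4)
  step 2: p1  (read c: p4→p1)
  step 3: p4  (read c: p1→p4)   ← first repeat (p4 seen earlier)
  step 4: p5  (read d: p4→p5)
  step 5: p3  (read c: p5→p3)
  step 6: p1  (read d: p3→p1)
  step 7: p4  (read c: p1→p4)
  step 8: p5  (read d: p4→p5)
  step 9: p3  (read c: p5→p3)
  step 10: p1  (read c: p3→p1)

The earliest repeat is at step j = 3: M is in p4, which it already visited at step i = 1.
Pumping length from the standard proof: p = 7 (the number of states). The repeated state found above gives |xy| = j ≤ 7 and |y| = j − i ≥ 1.

p4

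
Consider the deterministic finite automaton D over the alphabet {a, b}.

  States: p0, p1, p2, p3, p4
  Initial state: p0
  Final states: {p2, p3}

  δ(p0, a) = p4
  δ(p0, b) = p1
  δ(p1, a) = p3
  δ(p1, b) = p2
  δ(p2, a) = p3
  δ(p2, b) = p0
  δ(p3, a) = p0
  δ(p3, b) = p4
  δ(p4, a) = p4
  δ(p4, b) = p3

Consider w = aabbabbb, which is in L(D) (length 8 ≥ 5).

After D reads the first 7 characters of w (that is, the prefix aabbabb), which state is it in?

p4

State sequence: p0 -a-> p4 -a-> p4 -b-> p3 -b-> p4 -a-> p4 -b-> p3 -b-> p4

After reading 7 characters, D is in state p4.
(This kind of state-tracing is the core of the pumping-lemma construction: with 5 states, pigeonhole forces a repeat within the first 5 steps.)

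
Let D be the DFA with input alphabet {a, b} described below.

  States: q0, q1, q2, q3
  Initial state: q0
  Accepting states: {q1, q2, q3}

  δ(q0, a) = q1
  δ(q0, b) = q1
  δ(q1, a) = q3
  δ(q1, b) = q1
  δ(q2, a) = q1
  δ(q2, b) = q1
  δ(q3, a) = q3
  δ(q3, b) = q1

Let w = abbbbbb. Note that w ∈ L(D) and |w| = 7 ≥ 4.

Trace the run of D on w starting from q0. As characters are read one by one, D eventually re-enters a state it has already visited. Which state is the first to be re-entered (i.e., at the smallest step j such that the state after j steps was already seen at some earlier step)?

q1

Run of D on w = a b b b b b b:
  step 0: q0  (start)
  step 1: q1  (read a: q0→q1)
  step 2: q1  (read b: q1→q1)   ← first repeat (q1 seen earlier)
  step 3: q1  (read b: q1→q1)
  step 4: q1  (read b: q1→q1)
  step 5: q1  (read b: q1→q1)
  step 6: q1  (read b: q1→q1)
  step 7: q1  (read b: q1→q1)

The earliest repeat is at step j = 2: D is in q1, which it already visited at step i = 1.
The DFA has 4 states, so the proof of the pumping lemma guarantees a repeated state among the first 4+1 visited; the segment between the two visits is the pumpable y.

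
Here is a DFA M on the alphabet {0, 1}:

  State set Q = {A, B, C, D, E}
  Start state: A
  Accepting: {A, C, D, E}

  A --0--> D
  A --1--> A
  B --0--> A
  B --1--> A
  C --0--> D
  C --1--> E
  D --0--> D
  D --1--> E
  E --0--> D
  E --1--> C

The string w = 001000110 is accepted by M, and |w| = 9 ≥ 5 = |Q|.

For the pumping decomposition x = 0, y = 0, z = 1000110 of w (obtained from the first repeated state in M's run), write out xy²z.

0001000110

xy^2z = 0·0·0·1000110 = 0001000110.
Reading y = 0 takes M from D back to D, so after x·y·y the machine is still in D, and z then leads to the accepting state D. Hence 0001000110 ∈ L(M).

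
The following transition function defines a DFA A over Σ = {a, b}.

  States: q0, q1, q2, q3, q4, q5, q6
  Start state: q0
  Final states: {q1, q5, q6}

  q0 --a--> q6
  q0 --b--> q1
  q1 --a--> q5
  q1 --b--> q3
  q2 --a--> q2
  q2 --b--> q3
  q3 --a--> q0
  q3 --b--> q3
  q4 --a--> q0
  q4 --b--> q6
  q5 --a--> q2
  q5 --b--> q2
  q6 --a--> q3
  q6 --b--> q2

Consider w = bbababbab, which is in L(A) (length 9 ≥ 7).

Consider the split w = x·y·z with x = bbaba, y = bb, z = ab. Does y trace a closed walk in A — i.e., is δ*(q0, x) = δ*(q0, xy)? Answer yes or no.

no

Run of A on the first 7 characters of w = b b a b a b b:
  step 0: q0  (start)
  step 1: q1  (read b: q0→q1)
  step 2: q3  (read b: q1→q3)
  step 3: q0  (read a: q3→q0)
  step 4: q1  (read b: q0→q1)
  step 5: q5  (read a: q1→q5)
  step 6: q2  (read b: q5→q2)
  step 7: q3  (read b: q2→q3)

After x (step 5): q5. After xy (step 7): q3.
They differ (q5 ≠ q3), so y is not a cycle from the state after x; this split is not the one the pumping-lemma construction produces, and pumping y need not keep the string in L(A).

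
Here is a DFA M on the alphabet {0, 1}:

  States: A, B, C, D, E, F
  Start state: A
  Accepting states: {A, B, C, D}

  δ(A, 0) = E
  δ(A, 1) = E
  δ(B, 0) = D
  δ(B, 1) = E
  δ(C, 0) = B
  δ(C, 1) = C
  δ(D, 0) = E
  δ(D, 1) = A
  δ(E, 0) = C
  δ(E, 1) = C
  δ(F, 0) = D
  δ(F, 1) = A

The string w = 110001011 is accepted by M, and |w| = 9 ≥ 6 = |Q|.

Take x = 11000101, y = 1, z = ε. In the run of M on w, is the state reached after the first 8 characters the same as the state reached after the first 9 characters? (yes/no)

no

Run of M on the first 9 characters of w = 1 1 0 0 0 1 0 1 1:
  step 0: A  (start)
  step 1: E  (read 1: A→E)
  step 2: C  (read 1: E→C)
  step 3: B  (read 0: C→B)
  step 4: D  (read 0: B→D)
  step 5: E  (read 0: D→E)
  step 6: C  (read 1: E→C)
  step 7: B  (read 0: C→B)
  step 8: E  (read 1: B→E)
  step 9: C  (read 1: E→C)

After x (step 8): E. After xy (step 9): C.
They differ (E ≠ C), so y is not a cycle from the state after x; this split is not the one the pumping-lemma construction produces, and pumping y need not keep the string in L(M).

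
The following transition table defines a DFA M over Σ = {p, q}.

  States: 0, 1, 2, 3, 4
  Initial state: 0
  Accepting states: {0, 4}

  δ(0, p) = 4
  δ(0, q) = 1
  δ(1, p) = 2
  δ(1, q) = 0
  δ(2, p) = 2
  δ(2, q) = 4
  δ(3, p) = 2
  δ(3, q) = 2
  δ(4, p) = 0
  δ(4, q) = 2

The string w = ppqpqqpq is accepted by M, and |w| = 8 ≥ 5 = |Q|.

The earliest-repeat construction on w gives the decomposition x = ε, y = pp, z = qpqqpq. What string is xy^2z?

ppppqpqqpq

xy^2z = ε·pp·pp·qpqqpq = ppppqpqqpq.
Reading y = pp takes M from 0 back to 0, so after x·y·y the machine is still in 0, and z then leads to the accepting state 4. Hence ppppqpqqpq ∈ L(M).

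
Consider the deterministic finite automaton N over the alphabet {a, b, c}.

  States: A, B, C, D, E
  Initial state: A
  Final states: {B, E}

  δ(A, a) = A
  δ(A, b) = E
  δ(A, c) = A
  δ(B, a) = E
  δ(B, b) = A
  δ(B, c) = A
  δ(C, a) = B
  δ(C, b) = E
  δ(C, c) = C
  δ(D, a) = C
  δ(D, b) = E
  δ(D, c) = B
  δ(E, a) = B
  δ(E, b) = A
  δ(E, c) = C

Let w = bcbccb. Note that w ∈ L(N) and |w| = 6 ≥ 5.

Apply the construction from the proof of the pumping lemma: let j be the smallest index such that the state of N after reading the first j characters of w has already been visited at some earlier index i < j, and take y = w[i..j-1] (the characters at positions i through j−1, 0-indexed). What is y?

State sequence: A -b-> E -c-> C -b-> E -c-> C -c-> C -b-> E
First repeat at step 3: E was already visited.

So i = 1, j = 3, giving x = w[0:1] = b, y = w[1:3] = cb, z = w[3:6] = ccb.
Check: |xy| = 3 ≤ 5 and |y| = 2 ≥ 1. Reading y takes N from E back to E, so every xyⁱz is accepted.

cb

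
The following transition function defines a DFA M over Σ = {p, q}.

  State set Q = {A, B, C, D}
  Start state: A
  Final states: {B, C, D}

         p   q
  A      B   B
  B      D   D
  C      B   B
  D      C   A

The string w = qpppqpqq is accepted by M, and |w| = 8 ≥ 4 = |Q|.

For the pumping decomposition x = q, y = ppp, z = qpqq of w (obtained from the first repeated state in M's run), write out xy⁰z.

qqpqq

xy⁰z = xz = q·qpqq = qqpqq.
Reading y = ppp takes M from B back to B, so after x the machine is still in B, and z then leads to the accepting state D. Hence qqpqq ∈ L(M).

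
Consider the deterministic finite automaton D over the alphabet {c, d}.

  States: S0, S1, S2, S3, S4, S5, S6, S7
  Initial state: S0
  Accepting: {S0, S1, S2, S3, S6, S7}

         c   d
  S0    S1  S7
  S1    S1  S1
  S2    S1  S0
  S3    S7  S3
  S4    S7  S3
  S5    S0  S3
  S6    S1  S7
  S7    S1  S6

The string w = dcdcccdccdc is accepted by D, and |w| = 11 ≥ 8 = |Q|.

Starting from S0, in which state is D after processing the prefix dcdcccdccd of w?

State sequence: S0 -d-> S7 -c-> S1 -d-> S1 -c-> S1 -c-> S1 -c-> S1 -d-> S1 -c-> S1 -c-> S1 -d-> S1

After reading 10 characters, D is in state S1.

S1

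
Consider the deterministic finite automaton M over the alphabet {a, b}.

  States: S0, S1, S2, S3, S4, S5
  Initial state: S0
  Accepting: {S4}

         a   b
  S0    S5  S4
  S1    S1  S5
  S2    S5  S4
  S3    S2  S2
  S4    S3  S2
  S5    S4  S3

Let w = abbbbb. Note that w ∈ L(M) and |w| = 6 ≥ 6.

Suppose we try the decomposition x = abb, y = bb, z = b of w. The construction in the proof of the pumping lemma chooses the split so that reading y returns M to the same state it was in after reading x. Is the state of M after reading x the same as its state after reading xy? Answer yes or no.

State sequence: S0 -a-> S5 -b-> S3 -b-> S2 -b-> S4 -b-> S2

After x (step 3): S2. After xy (step 5): S2.
They match, so y = bb drives M around a cycle from S2 back to itself; pumping y any number of times keeps M in S2 before reading z, and xyⁱz ∈ L(M) for every i ≥ 0.

yes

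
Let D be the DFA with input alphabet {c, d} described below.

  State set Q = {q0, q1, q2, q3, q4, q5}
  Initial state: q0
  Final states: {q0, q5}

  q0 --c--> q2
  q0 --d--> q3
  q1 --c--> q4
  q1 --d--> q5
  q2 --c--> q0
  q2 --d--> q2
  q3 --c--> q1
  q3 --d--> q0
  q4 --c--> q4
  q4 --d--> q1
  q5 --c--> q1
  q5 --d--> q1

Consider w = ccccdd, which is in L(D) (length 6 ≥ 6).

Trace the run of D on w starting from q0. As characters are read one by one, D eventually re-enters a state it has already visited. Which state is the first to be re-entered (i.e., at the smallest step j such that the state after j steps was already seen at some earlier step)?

Run of D on w = c c c c d d:
  step 0: q0  (start)
  step 1: q2  (read c: q0→q2)
  step 2: q0  (read c: q2→q0)   ← first repeat (q0 seen earlier)
  step 3: q2  (read c: q0→q2)
  step 4: q0  (read c: q2→q0)
  step 5: q3  (read d: q0→q3)
  step 6: q0  (read d: q3→q0)

The earliest repeat is at step j = 2: D is in q0, which it already visited at step i = 0.
The DFA has 6 states, so the proof of the pumping lemma guarantees a repeated state among the first 6+1 visited; the segment between the two visits is the pumpable y.

q0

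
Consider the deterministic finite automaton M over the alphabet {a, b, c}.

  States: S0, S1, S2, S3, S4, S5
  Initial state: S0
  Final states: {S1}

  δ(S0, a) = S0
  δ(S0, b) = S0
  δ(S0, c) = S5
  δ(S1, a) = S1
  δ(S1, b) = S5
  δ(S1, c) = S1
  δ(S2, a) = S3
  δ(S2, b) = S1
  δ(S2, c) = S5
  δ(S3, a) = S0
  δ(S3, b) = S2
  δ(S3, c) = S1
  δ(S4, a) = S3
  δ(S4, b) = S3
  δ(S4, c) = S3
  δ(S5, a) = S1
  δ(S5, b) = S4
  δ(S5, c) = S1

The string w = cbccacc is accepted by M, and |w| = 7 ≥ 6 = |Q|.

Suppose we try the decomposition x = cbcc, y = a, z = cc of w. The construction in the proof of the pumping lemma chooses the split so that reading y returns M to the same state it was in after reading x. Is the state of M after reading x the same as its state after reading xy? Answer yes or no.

yes

State sequence: S0 -c-> S5 -b-> S4 -c-> S3 -c-> S1 -a-> S1

After x (step 4): S1. After xy (step 5): S1.
They match, so y = a drives M around a cycle from S1 back to itself; pumping y any number of times keeps M in S1 before reading z, and xyⁱz ∈ L(M) for every i ≥ 0.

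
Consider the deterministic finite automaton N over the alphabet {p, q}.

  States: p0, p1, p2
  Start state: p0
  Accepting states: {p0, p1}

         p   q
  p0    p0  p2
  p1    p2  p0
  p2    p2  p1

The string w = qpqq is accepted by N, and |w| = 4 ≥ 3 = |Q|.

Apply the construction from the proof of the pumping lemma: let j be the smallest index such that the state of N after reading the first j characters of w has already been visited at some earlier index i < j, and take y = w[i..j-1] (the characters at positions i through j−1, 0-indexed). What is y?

Run of N on w = q p q q:
  step 0: p0  (start)
  step 1: p2  (read q: p0→p2)
  step 2: p2  (read p: p2→p2)   ← first repeat (p2 seen earlier)
  step 3: p1  (read q: p2→p1)
  step 4: p0  (read q: p1→p0)

So i = 1, j = 2, giving x = w[0:1] = q, y = w[1:2] = p, z = w[2:4] = qq.
Check: |xy| = 2 ≤ 3 and |y| = 1 ≥ 1. Reading y takes N from p2 back to p2, so every xyⁱz is accepted.
Pumping length from the standard proof: p = 3 (the number of states). The repeated state found above gives |xy| = j ≤ 3 and |y| = j − i ≥ 1.

p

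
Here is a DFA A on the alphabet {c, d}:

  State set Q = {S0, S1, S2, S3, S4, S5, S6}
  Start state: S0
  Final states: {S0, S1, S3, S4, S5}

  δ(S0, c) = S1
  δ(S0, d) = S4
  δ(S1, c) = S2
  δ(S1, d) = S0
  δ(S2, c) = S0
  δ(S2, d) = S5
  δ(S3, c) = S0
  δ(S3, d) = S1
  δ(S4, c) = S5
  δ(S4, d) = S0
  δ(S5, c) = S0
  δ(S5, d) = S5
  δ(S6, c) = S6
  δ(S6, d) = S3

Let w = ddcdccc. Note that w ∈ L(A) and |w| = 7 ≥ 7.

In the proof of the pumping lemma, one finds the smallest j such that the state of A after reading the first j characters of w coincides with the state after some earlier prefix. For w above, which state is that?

State sequence: S0 -d-> S4 -d-> S0 -c-> S1 -d-> S0 -c-> S1 -c-> S2 -c-> S0
First repeat at step 2: S0 was already visited.

The earliest repeat is at step j = 2: A is in S0, which it already visited at step i = 0.

S0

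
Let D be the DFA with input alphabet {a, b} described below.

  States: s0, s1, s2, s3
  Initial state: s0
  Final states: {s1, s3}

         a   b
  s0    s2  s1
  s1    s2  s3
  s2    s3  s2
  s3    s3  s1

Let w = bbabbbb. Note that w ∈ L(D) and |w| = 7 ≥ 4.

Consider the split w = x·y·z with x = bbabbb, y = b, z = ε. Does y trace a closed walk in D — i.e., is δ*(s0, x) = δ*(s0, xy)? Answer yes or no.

State sequence: s0 -b-> s1 -b-> s3 -a-> s3 -b-> s1 -b-> s3 -b-> s1 -b-> s3

After x (step 6): s1. After xy (step 7): s3.
They differ (s1 ≠ s3), so y is not a cycle from the state after x; this split is not the one the pumping-lemma construction produces, and pumping y need not keep the string in L(D).

no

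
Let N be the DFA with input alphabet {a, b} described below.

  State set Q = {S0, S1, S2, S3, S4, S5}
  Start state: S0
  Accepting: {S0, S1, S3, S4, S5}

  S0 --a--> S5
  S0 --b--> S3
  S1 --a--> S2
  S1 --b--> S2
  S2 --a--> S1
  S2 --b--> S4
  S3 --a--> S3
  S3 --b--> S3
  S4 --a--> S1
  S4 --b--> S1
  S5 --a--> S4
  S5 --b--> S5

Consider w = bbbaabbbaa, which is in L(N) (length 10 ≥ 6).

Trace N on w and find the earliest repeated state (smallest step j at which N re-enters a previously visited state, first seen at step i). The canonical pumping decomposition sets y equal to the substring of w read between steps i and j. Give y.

Run of N on w = b b b a a b b b a a:
  step 0: S0  (start)
  step 1: S3  (read b: S0→S3)
  step 2: S3  (read b: S3→S3)   ← first repeat (S3 seen earlier)
  step 3: S3  (read b: S3→S3)
  step 4: S3  (read a: S3→S3)
  step 5: S3  (read a: S3→S3)
  step 6: S3  (read b: S3→S3)
  step 7: S3  (read b: S3→S3)
  step 8: S3  (read b: S3→S3)
  step 9: S3  (read a: S3→S3)
  step 10: S3  (read a: S3→S3)

So i = 1, j = 2, giving x = w[0:1] = b, y = w[1:2] = b, z = w[2:10] = baabbbaa.
Check: |xy| = 2 ≤ 6 and |y| = 1 ≥ 1. Reading y takes N from S3 back to S3, so every xyⁱz is accepted.
Since N has 6 states, any run of length ≥ 6 visits 6+1 states, so by pigeonhole some state repeats within the first 6 steps — that repeat gives the pumpable loop.

b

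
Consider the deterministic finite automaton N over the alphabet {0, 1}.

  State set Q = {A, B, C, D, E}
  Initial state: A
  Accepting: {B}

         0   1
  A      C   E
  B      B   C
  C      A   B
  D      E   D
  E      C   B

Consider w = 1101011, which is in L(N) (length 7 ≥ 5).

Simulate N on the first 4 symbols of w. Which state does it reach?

State sequence: A -1-> E -1-> B -0-> B -1-> C

After reading 4 characters, N is in state C.

C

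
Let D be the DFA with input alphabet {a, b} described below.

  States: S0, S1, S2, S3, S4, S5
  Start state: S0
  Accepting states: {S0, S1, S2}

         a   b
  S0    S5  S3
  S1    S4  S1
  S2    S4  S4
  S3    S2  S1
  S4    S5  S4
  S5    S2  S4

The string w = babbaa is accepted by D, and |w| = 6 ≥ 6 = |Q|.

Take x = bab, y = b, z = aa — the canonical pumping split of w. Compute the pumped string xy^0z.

babaa

xy⁰z = xz = bab·aa = babaa.
Reading y = b takes D from S4 back to S4, so after x the machine is still in S4, and z then leads to the accepting state S2. Hence babaa ∈ L(D).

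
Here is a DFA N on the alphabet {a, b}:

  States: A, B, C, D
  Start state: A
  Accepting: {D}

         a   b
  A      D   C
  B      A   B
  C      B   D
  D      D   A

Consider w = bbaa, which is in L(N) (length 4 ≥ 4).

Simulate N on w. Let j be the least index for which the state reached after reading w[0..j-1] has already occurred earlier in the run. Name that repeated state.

D

State sequence: A -b-> C -b-> D -a-> D -a-> D
First repeat at step 3: D was already visited.

The earliest repeat is at step j = 3: N is in D, which it already visited at step i = 2.
With |Q| = 4, pigeonhole forces a state repeat no later than step 4; the substring read between the first and second visits to that state can be pumped.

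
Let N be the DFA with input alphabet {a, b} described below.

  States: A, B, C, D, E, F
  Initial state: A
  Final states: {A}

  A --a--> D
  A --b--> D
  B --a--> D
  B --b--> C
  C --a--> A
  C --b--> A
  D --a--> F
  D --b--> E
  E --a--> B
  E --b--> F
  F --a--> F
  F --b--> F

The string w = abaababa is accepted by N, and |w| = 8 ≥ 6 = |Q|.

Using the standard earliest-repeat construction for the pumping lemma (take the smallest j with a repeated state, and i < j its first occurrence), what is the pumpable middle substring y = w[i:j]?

State sequence: A -a-> D -b-> E -a-> B -a-> D -b-> E -a-> B -b-> C -a-> A
First repeat at step 4: D was already visited.

So i = 1, j = 4, giving x = w[0:1] = a, y = w[1:4] = baa, z = w[4:8] = baba.
Check: |xy| = 4 ≤ 6 and |y| = 3 ≥ 1. Reading y takes N from D back to D, so every xyⁱz is accepted.
Pumping length from the standard proof: p = 6 (the number of states). The repeated state found above gives |xy| = j ≤ 6 and |y| = j − i ≥ 1.

baa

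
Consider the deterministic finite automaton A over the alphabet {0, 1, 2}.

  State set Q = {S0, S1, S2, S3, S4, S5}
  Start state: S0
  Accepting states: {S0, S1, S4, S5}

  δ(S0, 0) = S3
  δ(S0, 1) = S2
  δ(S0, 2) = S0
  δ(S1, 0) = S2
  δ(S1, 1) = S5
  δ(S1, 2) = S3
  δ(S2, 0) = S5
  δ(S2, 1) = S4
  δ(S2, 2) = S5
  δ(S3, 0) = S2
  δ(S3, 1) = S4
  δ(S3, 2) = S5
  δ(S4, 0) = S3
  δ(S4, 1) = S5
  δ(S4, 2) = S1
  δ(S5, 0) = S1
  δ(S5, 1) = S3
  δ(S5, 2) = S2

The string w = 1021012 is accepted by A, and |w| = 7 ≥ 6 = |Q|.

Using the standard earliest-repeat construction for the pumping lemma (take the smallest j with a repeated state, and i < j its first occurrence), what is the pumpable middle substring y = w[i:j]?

02

State sequence: S0 -1-> S2 -0-> S5 -2-> S2 -1-> S4 -0-> S3 -1-> S4 -2-> S1
First repeat at step 3: S2 was already visited.

So i = 1, j = 3, giving x = w[0:1] = 1, y = w[1:3] = 02, z = w[3:7] = 1012.
Check: |xy| = 3 ≤ 6 and |y| = 2 ≥ 1. Reading y takes A from S2 back to S2, so every xyⁱz is accepted.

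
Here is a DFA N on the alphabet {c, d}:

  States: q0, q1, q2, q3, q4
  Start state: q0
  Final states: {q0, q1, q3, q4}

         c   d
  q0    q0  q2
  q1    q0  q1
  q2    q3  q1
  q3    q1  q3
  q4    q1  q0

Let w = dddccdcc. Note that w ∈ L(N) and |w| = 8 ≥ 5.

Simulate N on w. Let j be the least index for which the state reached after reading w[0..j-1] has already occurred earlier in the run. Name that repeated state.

q1

State sequence: q0 -d-> q2 -d-> q1 -d-> q1 -c-> q0 -c-> q0 -d-> q2 -c-> q3 -c-> q1
First repeat at step 3: q1 was already visited.

The earliest repeat is at step j = 3: N is in q1, which it already visited at step i = 2.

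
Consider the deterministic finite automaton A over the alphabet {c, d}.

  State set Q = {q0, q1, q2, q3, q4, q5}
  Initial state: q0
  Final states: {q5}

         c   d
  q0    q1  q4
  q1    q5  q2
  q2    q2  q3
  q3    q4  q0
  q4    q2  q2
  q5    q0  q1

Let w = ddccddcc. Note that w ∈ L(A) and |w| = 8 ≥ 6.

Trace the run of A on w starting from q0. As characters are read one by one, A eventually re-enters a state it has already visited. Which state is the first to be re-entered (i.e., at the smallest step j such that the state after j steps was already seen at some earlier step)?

State sequence: q0 -d-> q4 -d-> q2 -c-> q2 -c-> q2 -d-> q3 -d-> q0 -c-> q1 -c-> q5
First repeat at step 3: q2 was already visited.

The earliest repeat is at step j = 3: A is in q2, which it already visited at step i = 2.

q2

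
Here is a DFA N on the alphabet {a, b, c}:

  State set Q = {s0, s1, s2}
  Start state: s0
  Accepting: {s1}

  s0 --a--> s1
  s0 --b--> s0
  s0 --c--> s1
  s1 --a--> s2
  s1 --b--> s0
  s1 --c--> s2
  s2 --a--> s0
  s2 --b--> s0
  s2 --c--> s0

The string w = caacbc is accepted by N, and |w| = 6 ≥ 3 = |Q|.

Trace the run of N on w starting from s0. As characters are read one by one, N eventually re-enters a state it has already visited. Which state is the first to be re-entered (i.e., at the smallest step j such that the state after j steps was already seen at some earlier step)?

Run of N on w = c a a c b c:
  step 0: s0  (start)
  step 1: s1  (read c: s0→s1)
  step 2: s2  (read a: s1→s2)
  step 3: s0  (read a: s2→s0)   ← first repeat (s0 seen earlier)
  step 4: s1  (read c: s0→s1)
  step 5: s0  (read b: s1→s0)
  step 6: s1  (read c: s0→s1)

The earliest repeat is at step j = 3: N is in s0, which it already visited at step i = 0.
Pumping length from the standard proof: p = 3 (the number of states). The repeated state found above gives |xy| = j ≤ 3 and |y| = j − i ≥ 1.

s0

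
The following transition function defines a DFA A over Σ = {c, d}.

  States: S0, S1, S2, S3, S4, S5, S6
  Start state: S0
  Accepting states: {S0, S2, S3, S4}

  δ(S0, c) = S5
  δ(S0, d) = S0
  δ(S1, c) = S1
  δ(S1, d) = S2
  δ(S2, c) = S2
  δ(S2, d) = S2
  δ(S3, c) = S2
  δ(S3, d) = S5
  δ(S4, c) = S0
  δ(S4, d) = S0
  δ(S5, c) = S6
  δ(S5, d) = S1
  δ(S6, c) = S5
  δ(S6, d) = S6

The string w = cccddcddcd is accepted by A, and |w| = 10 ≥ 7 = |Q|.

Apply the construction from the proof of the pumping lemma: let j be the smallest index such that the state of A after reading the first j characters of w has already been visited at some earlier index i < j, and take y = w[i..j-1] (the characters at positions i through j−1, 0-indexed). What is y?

cc

State sequence: S0 -c-> S5 -c-> S6 -c-> S5 -d-> S1 -d-> S2 -c-> S2 -d-> S2 -d-> S2 -c-> S2 -d-> S2
First repeat at step 3: S5 was already visited.

So i = 1, j = 3, giving x = w[0:1] = c, y = w[1:3] = cc, z = w[3:10] = ddcddcd.
Check: |xy| = 3 ≤ 7 and |y| = 2 ≥ 1. Reading y takes A from S5 back to S5, so every xyⁱz is accepted.
Pumping length from the standard proof: p = 7 (the number of states). The repeated state found above gives |xy| = j ≤ 7 and |y| = j − i ≥ 1.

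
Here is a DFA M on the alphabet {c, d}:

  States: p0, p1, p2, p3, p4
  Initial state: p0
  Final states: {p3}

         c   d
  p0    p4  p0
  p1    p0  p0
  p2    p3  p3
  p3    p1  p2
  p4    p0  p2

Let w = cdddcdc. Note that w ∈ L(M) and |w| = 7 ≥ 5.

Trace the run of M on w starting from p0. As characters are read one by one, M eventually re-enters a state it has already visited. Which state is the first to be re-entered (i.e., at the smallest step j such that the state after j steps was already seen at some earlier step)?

State sequence: p0 -c-> p4 -d-> p2 -d-> p3 -d-> p2 -c-> p3 -d-> p2 -c-> p3
First repeat at step 4: p2 was already visited.

The earliest repeat is at step j = 4: M is in p2, which it already visited at step i = 2.
Since M has 5 states, any run of length ≥ 5 visits 5+1 states, so by pigeonhole some state repeats within the first 5 steps — that repeat gives the pumpable loop.

p2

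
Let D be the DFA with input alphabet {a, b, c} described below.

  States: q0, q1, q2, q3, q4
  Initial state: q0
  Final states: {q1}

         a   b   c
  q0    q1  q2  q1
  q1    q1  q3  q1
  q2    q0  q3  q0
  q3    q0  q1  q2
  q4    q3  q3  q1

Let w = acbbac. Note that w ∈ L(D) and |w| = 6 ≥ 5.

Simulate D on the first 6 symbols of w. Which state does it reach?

q1

Run of D on the first 6 characters of w = a c b b a c:
  step 0: q0  (start)
  step 1: q1  (read a: q0→q1)
  step 2: q1  (read c: q1→q1)
  step 3: q3  (read b: q1→q3)
  step 4: q1  (read b: q3→q1)
  step 5: q1  (read a: q1→q1)
  step 6: q1  (read c: q1→q1)

After reading 6 characters, D is in state q1.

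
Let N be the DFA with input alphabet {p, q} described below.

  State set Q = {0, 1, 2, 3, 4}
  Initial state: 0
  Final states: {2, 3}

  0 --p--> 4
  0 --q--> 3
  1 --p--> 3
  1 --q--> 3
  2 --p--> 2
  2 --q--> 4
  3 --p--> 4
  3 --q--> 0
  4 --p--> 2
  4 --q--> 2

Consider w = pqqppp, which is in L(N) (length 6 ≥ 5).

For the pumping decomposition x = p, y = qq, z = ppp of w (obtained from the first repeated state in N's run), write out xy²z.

pqqqqppp

xy^2z = p·qq·qq·ppp = pqqqqppp.
Reading y = qq takes N from 4 back to 4, so after x·y·y the machine is still in 4, and z then leads to the accepting state 2. Hence pqqqqppp ∈ L(N).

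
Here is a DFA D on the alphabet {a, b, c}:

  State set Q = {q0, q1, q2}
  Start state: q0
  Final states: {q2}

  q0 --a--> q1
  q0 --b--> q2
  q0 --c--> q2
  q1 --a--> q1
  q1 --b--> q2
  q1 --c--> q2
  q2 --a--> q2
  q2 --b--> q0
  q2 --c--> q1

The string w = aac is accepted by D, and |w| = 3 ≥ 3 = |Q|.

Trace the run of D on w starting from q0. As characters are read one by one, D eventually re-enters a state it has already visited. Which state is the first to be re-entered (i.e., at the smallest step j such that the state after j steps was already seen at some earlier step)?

q1

Run of D on w = a a c:
  step 0: q0  (start)
  step 1: q1  (read a: q0→q1)
  step 2: q1  (read a: q1→q1)   ← first repeat (q1 seen earlier)
  step 3: q2  (read c: q1→q2)

The earliest repeat is at step j = 2: D is in q1, which it already visited at step i = 1.
Since D has 3 states, any run of length ≥ 3 visits 3+1 states, so by pigeonhole some state repeats within the first 3 steps — that repeat gives the pumpable loop.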